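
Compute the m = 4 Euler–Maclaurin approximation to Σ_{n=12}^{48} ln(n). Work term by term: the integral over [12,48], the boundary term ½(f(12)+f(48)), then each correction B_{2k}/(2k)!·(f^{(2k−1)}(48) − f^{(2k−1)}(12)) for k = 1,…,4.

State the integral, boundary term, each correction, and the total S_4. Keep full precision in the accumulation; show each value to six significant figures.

S_4 ≈ 123.172

Integral: ∫_12^48 ln(x) dx = 119.999.
Endpoint term: (f(12) + f(48))/2 = (2.48491 + 3.87120)/2 = 3.17805.
Running total after boundary: 123.177.
Correction k=1: B_{2}/2! · (f^{(1)}(48) − f^{(1)}(12)) = 1/12 · (0.0208333 − 0.0833333) = -0.00520833.
Partial sum through k=1: 123.172.
Correction k=2: B_{4}/4! · (f^{(3)}(48) − f^{(3)}(12)) = −1/720 · (1.80845e-05 − 0.00115741) = 1.58239e-06.
Partial sum through k=2: 123.172.
Correction k=3: B_{6}/6! · (f^{(5)}(48) − f^{(5)}(12)) = 1/30240 · (9.41901e-08 − 9.64506e-05) = -3.18639e-09.
Partial sum through k=3: 123.172.
Correction k=4: B_{8}/8! · (f^{(7)}(48) − f^{(7)}(12)) = −1/1209600 · (1.22643e-09 − 2.00939e-05) = 1.66110e-11.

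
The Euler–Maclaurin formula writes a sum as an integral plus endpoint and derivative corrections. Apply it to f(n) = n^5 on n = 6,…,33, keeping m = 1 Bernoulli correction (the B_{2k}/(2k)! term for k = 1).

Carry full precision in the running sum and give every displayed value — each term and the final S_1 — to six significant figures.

The integral term ∫_6^33 x^5 dx = 2.15237e+08.
Boundary: ½(f(6) + f(33)) = ½(7776.00 + 3.91354e+07) = 1.95716e+07.
Running total after boundary: 2.34808e+08.
Order-1 term: 1/12 · (5.92960e+06 − 6480.00) = 493594.

S_1 ≈ 2.35302e+08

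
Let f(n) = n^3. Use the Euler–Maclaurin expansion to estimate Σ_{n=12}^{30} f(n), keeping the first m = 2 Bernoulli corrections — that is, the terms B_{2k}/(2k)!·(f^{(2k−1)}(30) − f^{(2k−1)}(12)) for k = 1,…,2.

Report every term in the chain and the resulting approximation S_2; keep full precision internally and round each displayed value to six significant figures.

S_2 ≈ 211869

The integral term ∫_12^30 x^3 dx = 197316.
Boundary: ½(f(12) + f(30)) = ½(1728.00 + 27000.0) = 14364.0.
Integral + boundary = 211680.
Order-1 term: 1/12 · (2700.00 − 432.000) = 189.000.
Partial sum through k=1: 211869.
Order-2 term: −1/720 · (6.00000 − 6.00000) = 0.00000.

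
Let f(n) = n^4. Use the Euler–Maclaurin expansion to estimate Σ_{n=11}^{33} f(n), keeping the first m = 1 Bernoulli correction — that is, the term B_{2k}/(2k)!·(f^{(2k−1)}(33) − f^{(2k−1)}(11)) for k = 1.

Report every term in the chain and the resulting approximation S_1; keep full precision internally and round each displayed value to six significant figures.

∫_11^33 x^4 dx evaluates to 7.79487e+06.
½[f(11) + f(33)] = ½[14641.0 + 1.18592e+06] = 600281.
Integral + boundary = 8.39515e+06.
k=1: B_{2}/(2)! × [f^{(1)}(33) − f^{(1)}(11)] = 1/12 × (143748 − 5324.00) = 11535.3.

S_1 ≈ 8.40668e+06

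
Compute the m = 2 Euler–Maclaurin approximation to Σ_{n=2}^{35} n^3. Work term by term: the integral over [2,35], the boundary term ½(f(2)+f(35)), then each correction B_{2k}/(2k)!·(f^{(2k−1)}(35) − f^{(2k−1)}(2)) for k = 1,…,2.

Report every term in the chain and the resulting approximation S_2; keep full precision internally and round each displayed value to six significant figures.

∫_2^35 x^3 dx evaluates to 375152.
Endpoint term: (f(2) + f(35))/2 = (8.00000 + 42875.0)/2 = 21441.5.
So far: 396594.
k=1: B_{2}/(2)! × [f^{(1)}(35) − f^{(1)}(2)] = 1/12 × (3675.00 − 12.0000) = 305.250.
After k=1: 396899.
k=2: B_{4}/(4)! × [f^{(3)}(35) − f^{(3)}(2)] = −1/720 × (6.00000 − 6.00000) = 0.00000.

S_2 ≈ 396899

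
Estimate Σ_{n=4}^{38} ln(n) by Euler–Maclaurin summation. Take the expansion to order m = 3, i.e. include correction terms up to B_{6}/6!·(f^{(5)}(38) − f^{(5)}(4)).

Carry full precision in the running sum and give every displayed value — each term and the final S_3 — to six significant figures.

S_3 ≈ 101.176

∫_4^38 ln(x) dx evaluates to 98.6831.
Endpoint term: (f(4) + f(38))/2 = (1.38629 + 3.63759)/2 = 2.51194.
So far: 101.195.
k=1: B_{2}/(2)! × [f^{(1)}(38) − f^{(1)}(4)] = 1/12 × (0.0263158 − 0.250000) = -0.0186404.
After k=1: 101.176.
k=2: B_{4}/(4)! × [f^{(3)}(38) − f^{(3)}(4)] = −1/720 × (3.64485e-05 − 0.0312500) = 4.33522e-05.
After k=2: 101.176.
k=3: B_{6}/(6)! × [f^{(5)}(38) − f^{(5)}(4)] = 1/30240 × (3.02896e-07 − 0.0234375) = -7.75040e-07.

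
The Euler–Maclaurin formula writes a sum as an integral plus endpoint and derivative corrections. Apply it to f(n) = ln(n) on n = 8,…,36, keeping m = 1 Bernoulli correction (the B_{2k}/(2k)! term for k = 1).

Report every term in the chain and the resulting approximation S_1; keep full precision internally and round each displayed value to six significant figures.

S_1 ≈ 87.1945

The integral term ∫_8^36 ln(x) dx = 84.3711.
Boundary: ½(f(8) + f(36)) = ½(2.07944 + 3.58352) = 2.83148.
Running total after boundary: 87.2026.
Order-1 term: 1/12 · (0.0277778 − 0.125000) = -0.00810185.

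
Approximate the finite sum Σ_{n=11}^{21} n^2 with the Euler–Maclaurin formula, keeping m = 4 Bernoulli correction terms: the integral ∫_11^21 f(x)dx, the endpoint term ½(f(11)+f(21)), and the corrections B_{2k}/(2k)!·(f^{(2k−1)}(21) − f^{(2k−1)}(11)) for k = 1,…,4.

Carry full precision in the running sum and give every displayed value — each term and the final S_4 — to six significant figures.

∫_11^21 x^2 dx evaluates to 2643.33.
½[f(11) + f(21)] = ½[121.000 + 441.000] = 281.000.
Running total after boundary: 2924.33.
Correction k=1: B_{2}/2! · (f^{(1)}(21) − f^{(1)}(11)) = 1/12 · (42.0000 − 22.0000) = 1.66667.
Running total after k=1: 2926.00.
Correction k=2: B_{4}/4! · (f^{(3)}(21) − f^{(3)}(11)) = −1/720 · (0.00000 − 0.00000) = 0.00000.
Running total after k=2: 2926.00.
Correction k=3: B_{6}/6! · (f^{(5)}(21) − f^{(5)}(11)) = 1/30240 · (0.00000 − 0.00000) = 0.00000.
Running total after k=3: 2926.00.
Correction k=4: B_{8}/8! · (f^{(7)}(21) − f^{(7)}(11)) = −1/1209600 · (0.00000 − 0.00000) = 0.00000.

S_4 ≈ 2926.00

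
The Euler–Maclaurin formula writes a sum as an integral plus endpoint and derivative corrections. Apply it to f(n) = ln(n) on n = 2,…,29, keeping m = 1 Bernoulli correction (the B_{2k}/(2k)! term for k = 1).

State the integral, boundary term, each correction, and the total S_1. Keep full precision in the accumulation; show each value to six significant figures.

S_1 ≈ 71.2567

∫_2^29 ln(x) dx evaluates to 69.2653.
½[f(2) + f(29)] = ½[0.693147 + 3.36730] = 2.03022.
Integral + boundary = 71.2955.
k=1: B_{2}/(2)! × [f^{(1)}(29) − f^{(1)}(2)] = 1/12 × (0.0344828 − 0.500000) = -0.0387931.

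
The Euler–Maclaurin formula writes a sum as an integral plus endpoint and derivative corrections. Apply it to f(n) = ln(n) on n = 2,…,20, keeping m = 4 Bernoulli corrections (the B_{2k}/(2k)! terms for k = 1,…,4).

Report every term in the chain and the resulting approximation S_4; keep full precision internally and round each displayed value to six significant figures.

S_4 ≈ 42.3356

Integral: ∫_2^20 ln(x) dx = 40.5284.
Endpoint term: (f(2) + f(20))/2 = (0.693147 + 2.99573)/2 = 1.84444.
So far: 42.3728.
k=1: B_{2}/(2)! × [f^{(1)}(20) − f^{(1)}(2)] = 1/12 × (0.0500000 − 0.500000) = -0.0375000.
After k=1: 42.3353.
k=2: B_{4}/(4)! × [f^{(3)}(20) − f^{(3)}(2)] = −1/720 × (0.000250000 − 0.250000) = 0.000346875.
After k=2: 42.3356.
k=3: B_{6}/(6)! × [f^{(5)}(20) − f^{(5)}(2)] = 1/30240 × (7.50000e-06 − 0.750000) = -2.48013e-05.
After k=3: 42.3356.
k=4: B_{8}/(8)! × [f^{(7)}(20) − f^{(7)}(2)] = −1/1209600 × (5.62500e-07 − 5.62500) = 4.65030e-06.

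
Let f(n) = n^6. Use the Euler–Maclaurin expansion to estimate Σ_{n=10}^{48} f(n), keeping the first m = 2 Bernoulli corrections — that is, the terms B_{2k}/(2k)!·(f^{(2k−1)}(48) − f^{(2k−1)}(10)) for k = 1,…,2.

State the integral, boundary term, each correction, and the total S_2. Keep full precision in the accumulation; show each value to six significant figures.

S_2 ≈ 9.01086e+10

The integral term ∫_10^48 x^6 dx = 8.38655e+10.
Endpoint term: (f(10) + f(48))/2 = (1.00000e+06 + 1.22306e+10)/2 = 6.11580e+09.
Running total after boundary: 8.99813e+10.
Order-1 term: 1/12 · (1.52882e+09 − 600000) = 1.27352e+08.
After k=1: 9.01086e+10.
Order-2 term: −1/720 · (1.32710e+07 − 120000) = -18265.3.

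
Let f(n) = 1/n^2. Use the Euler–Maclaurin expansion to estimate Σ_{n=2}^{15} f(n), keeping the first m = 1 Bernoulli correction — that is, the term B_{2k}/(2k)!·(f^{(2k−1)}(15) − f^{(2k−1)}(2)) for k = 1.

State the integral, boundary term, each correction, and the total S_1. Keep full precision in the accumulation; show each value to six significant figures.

S_1 ≈ 0.581340

The integral term ∫_2^15 1/x^2 dx = 0.433333.
Boundary: ½(f(2) + f(15)) = ½(0.250000 + 0.00444444) = 0.127222.
Running total after boundary: 0.560556.
Correction k=1: B_{2}/2! · (f^{(1)}(15) − f^{(1)}(2)) = 1/12 · (-0.000592593 − (-0.250000)) = 0.0207840.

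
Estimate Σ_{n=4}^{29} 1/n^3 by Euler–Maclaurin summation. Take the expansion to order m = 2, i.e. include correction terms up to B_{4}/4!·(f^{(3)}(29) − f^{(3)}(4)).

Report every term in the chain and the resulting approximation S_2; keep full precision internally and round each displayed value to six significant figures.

S_2 ≈ 0.0394443

Integral: ∫_4^29 1/x^3 dx = 0.0306555.
Boundary: ½(f(4) + f(29)) = ½(0.0156250 + 4.10021e-05) = 0.00783300.
Running total after boundary: 0.0384885.
Order-1 term: 1/12 · (-4.24160e-06 − (-0.0117188)) = 0.000976209.
Partial sum through k=1: 0.0394647.
Order-2 term: −1/720 · (-1.00870e-07 − (-0.0146484)) = -2.03449e-05.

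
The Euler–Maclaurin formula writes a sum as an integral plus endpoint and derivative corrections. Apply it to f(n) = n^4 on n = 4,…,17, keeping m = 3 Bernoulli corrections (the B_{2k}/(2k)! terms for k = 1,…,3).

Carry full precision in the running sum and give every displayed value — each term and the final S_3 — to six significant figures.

S_3 ≈ 327271

Integral: ∫_4^17 x^4 dx = 283767.
Boundary: ½(f(4) + f(17)) = ½(256.000 + 83521.0) = 41888.5.
Integral + boundary = 325655.
Correction k=1: B_{2}/2! · (f^{(1)}(17) − f^{(1)}(4)) = 1/12 · (19652.0 − 256.000) = 1616.33.
Partial sum through k=1: 327271.
Correction k=2: B_{4}/4! · (f^{(3)}(17) − f^{(3)}(4)) = −1/720 · (408.000 − 96.0000) = -0.433333.
Partial sum through k=2: 327271.
Correction k=3: B_{6}/6! · (f^{(5)}(17) − f^{(5)}(4)) = 1/30240 · (0.00000 − 0.00000) = 0.00000.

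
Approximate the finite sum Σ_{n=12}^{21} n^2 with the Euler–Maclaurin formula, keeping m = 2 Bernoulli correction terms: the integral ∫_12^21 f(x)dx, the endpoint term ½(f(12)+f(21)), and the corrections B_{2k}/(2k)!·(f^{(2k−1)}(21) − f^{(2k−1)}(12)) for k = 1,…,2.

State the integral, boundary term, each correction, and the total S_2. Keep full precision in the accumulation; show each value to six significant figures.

The integral term ∫_12^21 x^2 dx = 2511.00.
½[f(12) + f(21)] = ½[144.000 + 441.000] = 292.500.
So far: 2803.50.
Order-1 term: 1/12 · (42.0000 − 24.0000) = 1.50000.
Partial sum through k=1: 2805.00.
Order-2 term: −1/720 · (0.00000 − 0.00000) = 0.00000.

S_2 ≈ 2805.00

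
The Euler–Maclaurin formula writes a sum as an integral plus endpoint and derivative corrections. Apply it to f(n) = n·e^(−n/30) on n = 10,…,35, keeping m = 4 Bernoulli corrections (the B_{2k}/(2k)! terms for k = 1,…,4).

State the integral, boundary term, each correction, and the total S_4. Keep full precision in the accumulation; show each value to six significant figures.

S_4 ≈ 261.589

∫_10^35 x·e^(−x/30) dx evaluates to 252.601.
Boundary: ½(f(10) + f(35)) = ½(7.16531 + 10.8991) = 9.03221.
Running total after boundary: 261.633.
Correction k=1: B_{2}/2! · (f^{(1)}(35) − f^{(1)}(10)) = 1/12 · (-0.0519005 − 0.477688) = -0.0441323.
Partial sum through k=1: 261.589.
Correction k=2: B_{4}/4! · (f^{(3)}(35) − f^{(3)}(10)) = −1/720 · (0.000634340 − 0.00212306) = 2.06766e-06.
Partial sum through k=2: 261.589.
Correction k=3: B_{6}/6! · (f^{(5)}(35) − f^{(5)}(10)) = 1/30240 · (1.47372e-06 − 4.12816e-06) = -8.77793e-11.
Partial sum through k=3: 261.589.
Correction k=4: B_{8}/8! · (f^{(7)}(35) − f^{(7)}(10)) = −1/1209600 · (2.49180e-09 − 6.55264e-09) = 3.35718e-15.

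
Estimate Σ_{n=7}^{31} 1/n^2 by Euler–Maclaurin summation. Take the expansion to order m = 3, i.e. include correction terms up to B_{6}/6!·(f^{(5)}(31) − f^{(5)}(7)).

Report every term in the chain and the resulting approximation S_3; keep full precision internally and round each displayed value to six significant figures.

∫_7^31 1/x^2 dx evaluates to 0.110599.
Boundary: ½(f(7) + f(31)) = ½(0.0204082 + 0.00104058) = 0.0107244.
Integral + boundary = 0.121323.
k=1: B_{2}/(2)! × [f^{(1)}(31) − f^{(1)}(7)] = 1/12 × (-6.71344e-05 − (-0.00583090)) = 0.000480314.
Partial sum through k=1: 0.121804.
k=2: B_{4}/(4)! × [f^{(3)}(31) − f^{(3)}(7)] = −1/720 × (-8.38306e-07 − (-0.00142798)) = -1.98214e-06.
Partial sum through k=2: 0.121802.
k=3: B_{6}/(6)! × [f^{(5)}(31) − f^{(5)}(7)] = 1/30240 × (-2.61698e-08 − (-0.000874271)) = 2.89102e-08.

S_3 ≈ 0.121802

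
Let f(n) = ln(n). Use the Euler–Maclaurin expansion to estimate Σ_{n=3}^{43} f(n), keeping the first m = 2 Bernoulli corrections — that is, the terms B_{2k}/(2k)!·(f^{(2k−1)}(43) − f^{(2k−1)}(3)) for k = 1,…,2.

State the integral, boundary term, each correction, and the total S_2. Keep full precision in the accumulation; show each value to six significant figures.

The integral term ∫_3^43 ln(x) dx = 118.436.
½[f(3) + f(43)] = ½[1.09861 + 3.76120] = 2.42991.
Integral + boundary = 120.866.
k=1: B_{2}/(2)! × [f^{(1)}(43) − f^{(1)}(3)] = 1/12 × (0.0232558 − 0.333333) = -0.0258398.
Running total after k=1: 120.840.
k=2: B_{4}/(4)! × [f^{(3)}(43) − f^{(3)}(3)] = −1/720 × (2.51550e-05 − 0.0740741) = 0.000102846.

S_2 ≈ 120.840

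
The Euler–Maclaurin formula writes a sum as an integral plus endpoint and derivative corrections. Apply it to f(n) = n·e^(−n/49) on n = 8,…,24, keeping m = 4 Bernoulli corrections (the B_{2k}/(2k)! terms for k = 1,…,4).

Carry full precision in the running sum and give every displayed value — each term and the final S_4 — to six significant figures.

S_4 ≈ 191.184

Integral: ∫_8^24 x·e^(−x/49) dx = 180.467.
Endpoint term: (f(8) + f(24))/2 = (6.79493 + 14.7060)/2 = 10.7505.
So far: 191.217.
Correction k=1: B_{2}/2! · (f^{(1)}(24) − f^{(1)}(8)) = 1/12 · (0.312628 − 0.710694) = -0.0331721.
After k=1: 191.184.
Correction k=2: B_{4}/4! · (f^{(3)}(24) − f^{(3)}(8)) = −1/720 · (0.000640621 − 0.00100351) = 5.04011e-07.
After k=2: 191.184.
Correction k=3: B_{6}/6! · (f^{(5)}(24) − f^{(5)}(8)) = 1/30240 · (4.79398e-07 − 7.12628e-07) = -7.71262e-12.
After k=3: 191.184.
Correction k=4: B_{8}/8! · (f^{(7)}(24) − f^{(7)}(8)) = −1/1209600 · (2.88206e-10 − 4.19534e-10) = 1.08572e-16.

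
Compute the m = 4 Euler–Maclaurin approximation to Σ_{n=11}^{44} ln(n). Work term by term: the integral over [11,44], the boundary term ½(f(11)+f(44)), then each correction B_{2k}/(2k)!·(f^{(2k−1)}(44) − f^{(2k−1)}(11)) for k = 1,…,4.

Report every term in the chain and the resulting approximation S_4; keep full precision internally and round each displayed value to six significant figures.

S_4 ≈ 110.213

Integral: ∫_11^44 ln(x) dx = 107.127.
Boundary: ½(f(11) + f(44)) = ½(2.39790 + 3.78419) = 3.09104.
Running total after boundary: 110.219.
Order-1 term: 1/12 · (0.0227273 − 0.0909091) = -0.00568182.
Partial sum through k=1: 110.213.
Order-2 term: −1/720 · (2.34786e-05 − 0.00150263) = 2.05438e-06.
Partial sum through k=2: 110.213.
Order-3 term: 1/30240 · (1.45528e-07 − 0.000149021) = -4.92313e-09.
Partial sum through k=3: 110.213.
Order-4 term: −1/1209600 · (2.25509e-09 − 3.69474e-05) = 3.05433e-11.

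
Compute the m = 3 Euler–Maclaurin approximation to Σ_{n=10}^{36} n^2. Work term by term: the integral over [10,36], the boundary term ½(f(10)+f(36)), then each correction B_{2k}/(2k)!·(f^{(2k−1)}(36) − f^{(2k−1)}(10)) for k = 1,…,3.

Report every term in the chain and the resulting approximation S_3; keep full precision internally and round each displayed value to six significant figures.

The integral term ∫_10^36 x^2 dx = 15218.7.
Endpoint term: (f(10) + f(36))/2 = (100.000 + 1296.00)/2 = 698.000.
So far: 15916.7.
Correction k=1: B_{2}/2! · (f^{(1)}(36) − f^{(1)}(10)) = 1/12 · (72.0000 − 20.0000) = 4.33333.
After k=1: 15921.0.
Correction k=2: B_{4}/4! · (f^{(3)}(36) − f^{(3)}(10)) = −1/720 · (0.00000 − 0.00000) = 0.00000.
After k=2: 15921.0.
Correction k=3: B_{6}/6! · (f^{(5)}(36) − f^{(5)}(10)) = 1/30240 · (0.00000 − 0.00000) = 0.00000.

S_3 ≈ 15921.0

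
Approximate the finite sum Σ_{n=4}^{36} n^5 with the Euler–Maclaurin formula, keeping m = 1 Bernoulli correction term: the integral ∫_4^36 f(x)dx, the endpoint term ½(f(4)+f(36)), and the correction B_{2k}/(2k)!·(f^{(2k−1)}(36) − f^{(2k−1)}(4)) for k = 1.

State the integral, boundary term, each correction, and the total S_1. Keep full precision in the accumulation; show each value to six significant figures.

∫_4^36 x^5 dx evaluates to 3.62796e+08.
½[f(4) + f(36)] = ½[1024.00 + 6.04662e+07] = 3.02336e+07.
Running total after boundary: 3.93030e+08.
Correction k=1: B_{2}/2! · (f^{(1)}(36) − f^{(1)}(4)) = 1/12 · (8.39808e+06 − 1280.00) = 699733.

S_1 ≈ 3.93730e+08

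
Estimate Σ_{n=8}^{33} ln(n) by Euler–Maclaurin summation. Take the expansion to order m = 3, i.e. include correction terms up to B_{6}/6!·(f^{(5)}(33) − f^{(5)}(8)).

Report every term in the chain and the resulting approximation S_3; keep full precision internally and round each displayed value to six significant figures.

The integral term ∫_8^33 ln(x) dx = 73.7492.
½[f(8) + f(33)] = ½[2.07944 + 3.49651] = 2.78797.
Integral + boundary = 76.5372.
Correction k=1: B_{2}/2! · (f^{(1)}(33) − f^{(1)}(8)) = 1/12 · (0.0303030 − 0.125000) = -0.00789141.
Running total after k=1: 76.5293.
Correction k=2: B_{4}/4! · (f^{(3)}(33) − f^{(3)}(8)) = −1/720 · (5.56529e-05 − 0.00390625) = 5.34805e-06.
Running total after k=2: 76.5293.
Correction k=3: B_{6}/6! · (f^{(5)}(33) − f^{(5)}(8)) = 1/30240 · (6.13256e-07 − 0.000732422) = -2.42000e-08.

S_3 ≈ 76.5293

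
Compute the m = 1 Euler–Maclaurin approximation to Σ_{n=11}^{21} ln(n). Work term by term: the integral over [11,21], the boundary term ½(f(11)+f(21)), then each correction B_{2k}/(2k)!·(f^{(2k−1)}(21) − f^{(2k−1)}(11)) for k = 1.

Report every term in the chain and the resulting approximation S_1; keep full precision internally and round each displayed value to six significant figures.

S_1 ≈ 30.2757

The integral term ∫_11^21 ln(x) dx = 27.5581.
Boundary: ½(f(11) + f(21)) = ½(2.39790 + 3.04452) = 2.72121.
Integral + boundary = 30.2793.
k=1: B_{2}/(2)! × [f^{(1)}(21) − f^{(1)}(11)] = 1/12 × (0.0476190 − 0.0909091) = -0.00360750.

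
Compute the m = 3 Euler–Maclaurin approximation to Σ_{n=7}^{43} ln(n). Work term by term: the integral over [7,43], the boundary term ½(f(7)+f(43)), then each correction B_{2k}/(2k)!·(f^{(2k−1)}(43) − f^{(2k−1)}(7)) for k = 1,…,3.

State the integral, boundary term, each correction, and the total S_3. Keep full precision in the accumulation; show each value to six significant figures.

Integral: ∫_7^43 ln(x) dx = 112.110.
½[f(7) + f(43)] = ½[1.94591 + 3.76120] = 2.85356.
So far: 114.964.
Correction k=1: B_{2}/2! · (f^{(1)}(43) − f^{(1)}(7)) = 1/12 · (0.0232558 − 0.142857) = -0.00996678.
Running total after k=1: 114.954.
Correction k=2: B_{4}/4! · (f^{(3)}(43) − f^{(3)}(7)) = −1/720 · (2.51550e-05 − 0.00583090) = 8.06354e-06.
Running total after k=2: 114.954.
Correction k=3: B_{6}/6! · (f^{(5)}(43) − f^{(5)}(7)) = 1/30240 · (1.63256e-07 − 0.00142798) = -4.72160e-08.

S_3 ≈ 114.954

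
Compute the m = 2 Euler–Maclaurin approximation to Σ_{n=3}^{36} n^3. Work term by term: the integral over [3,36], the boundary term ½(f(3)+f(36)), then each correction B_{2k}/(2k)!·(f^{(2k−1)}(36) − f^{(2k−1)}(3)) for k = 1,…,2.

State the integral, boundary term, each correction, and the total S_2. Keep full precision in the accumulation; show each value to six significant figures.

∫_3^36 x^3 dx evaluates to 419884.
½[f(3) + f(36)] = ½[27.0000 + 46656.0] = 23341.5.
Integral + boundary = 443225.
Correction k=1: B_{2}/2! · (f^{(1)}(36) − f^{(1)}(3)) = 1/12 · (3888.00 − 27.0000) = 321.750.
After k=1: 443547.
Correction k=2: B_{4}/4! · (f^{(3)}(36) − f^{(3)}(3)) = −1/720 · (6.00000 − 6.00000) = 0.00000.

S_2 ≈ 443547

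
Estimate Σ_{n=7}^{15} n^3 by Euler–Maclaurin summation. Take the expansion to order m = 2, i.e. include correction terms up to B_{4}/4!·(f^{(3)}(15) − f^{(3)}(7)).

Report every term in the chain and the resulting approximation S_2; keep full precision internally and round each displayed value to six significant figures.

The integral term ∫_7^15 x^3 dx = 12056.0.
Endpoint term: (f(7) + f(15))/2 = (343.000 + 3375.00)/2 = 1859.00.
Running total after boundary: 13915.0.
k=1: B_{2}/(2)! × [f^{(1)}(15) − f^{(1)}(7)] = 1/12 × (675.000 − 147.000) = 44.0000.
Running total after k=1: 13959.0.
k=2: B_{4}/(4)! × [f^{(3)}(15) − f^{(3)}(7)] = −1/720 × (6.00000 − 6.00000) = 0.00000.

S_2 ≈ 13959.0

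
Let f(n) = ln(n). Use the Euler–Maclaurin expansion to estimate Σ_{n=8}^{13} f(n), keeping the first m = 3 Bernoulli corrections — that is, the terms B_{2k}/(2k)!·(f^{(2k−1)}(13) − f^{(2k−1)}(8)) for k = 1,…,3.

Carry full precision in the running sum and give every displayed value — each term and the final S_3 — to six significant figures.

S_3 ≈ 14.0270

∫_8^13 ln(x) dx evaluates to 11.7088.
Endpoint term: (f(8) + f(13))/2 = (2.07944 + 2.56495)/2 = 2.32220.
Running total after boundary: 14.0310.
Correction k=1: B_{2}/2! · (f^{(1)}(13) − f^{(1)}(8)) = 1/12 · (0.0769231 − 0.125000) = -0.00400641.
Partial sum through k=1: 14.0270.
Correction k=2: B_{4}/4! · (f^{(3)}(13) − f^{(3)}(8)) = −1/720 · (0.000910332 − 0.00390625) = 4.16100e-06.
Partial sum through k=2: 14.0270.
Correction k=3: B_{6}/6! · (f^{(5)}(13) − f^{(5)}(8)) = 1/30240 · (6.46390e-05 − 0.000732422) = -2.20828e-08.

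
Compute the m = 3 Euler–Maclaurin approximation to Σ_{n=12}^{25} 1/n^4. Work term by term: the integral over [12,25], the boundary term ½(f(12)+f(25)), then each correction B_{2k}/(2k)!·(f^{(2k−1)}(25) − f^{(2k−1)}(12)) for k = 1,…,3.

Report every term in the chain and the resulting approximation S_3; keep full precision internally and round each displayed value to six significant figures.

∫_12^25 1/x^4 dx evaluates to 0.000171568.
Boundary: ½(f(12) + f(25)) = ½(4.82253e-05 + 2.56000e-06) = 2.53927e-05.
Integral + boundary = 0.000196961.
Correction k=1: B_{2}/2! · (f^{(1)}(25) − f^{(1)}(12)) = 1/12 · (-4.09600e-07 − (-1.60751e-05)) = 1.30546e-06.
Partial sum through k=1: 0.000198266.
Correction k=2: B_{4}/4! · (f^{(3)}(25) − f^{(3)}(12)) = −1/720 · (-1.96608e-08 − (-3.34898e-06)) = -4.62405e-09.
Partial sum through k=2: 0.000198261.
Correction k=3: B_{6}/6! · (f^{(5)}(25) − f^{(5)}(12)) = 1/30240 · (-1.76161e-09 − (-1.30238e-06)) = 4.30099e-11.

S_3 ≈ 0.000198261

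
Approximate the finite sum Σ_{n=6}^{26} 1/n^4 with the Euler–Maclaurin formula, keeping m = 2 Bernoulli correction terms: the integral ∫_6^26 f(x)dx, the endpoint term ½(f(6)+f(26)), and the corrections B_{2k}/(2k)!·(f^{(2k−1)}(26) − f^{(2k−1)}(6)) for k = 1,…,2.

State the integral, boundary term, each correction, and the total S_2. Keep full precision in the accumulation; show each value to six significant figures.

The integral term ∫_6^26 1/x^4 dx = 0.00152424.
½[f(6) + f(26)] = ½[0.000771605 + 2.18830e-06] = 0.000386897.
Integral + boundary = 0.00191114.
k=1: B_{2}/(2)! × [f^{(1)}(26) − f^{(1)}(6)] = 1/12 × (-3.36661e-07 − (-0.000514403)) = 4.28389e-05.
Partial sum through k=1: 0.00195398.
k=2: B_{4}/(4)! × [f^{(3)}(26) − f^{(3)}(6)] = −1/720 × (-1.49406e-08 − (-0.000428669)) = -5.95353e-07.

S_2 ≈ 0.00195338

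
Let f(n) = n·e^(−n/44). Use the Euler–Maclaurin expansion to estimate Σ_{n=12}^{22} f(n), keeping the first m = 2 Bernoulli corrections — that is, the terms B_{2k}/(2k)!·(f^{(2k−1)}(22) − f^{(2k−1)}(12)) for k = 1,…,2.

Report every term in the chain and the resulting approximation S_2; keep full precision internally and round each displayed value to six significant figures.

The integral term ∫_12^22 x·e^(−x/44) dx = 114.479.
Boundary: ½(f(12) + f(22)) = ½(9.13560 + 13.3437) = 11.2396.
Running total after boundary: 125.719.
k=1: B_{2}/(2)! × [f^{(1)}(22) − f^{(1)}(12)] = 1/12 × (0.303265 − 0.553673) = -0.0208673.
Running total after k=1: 125.698.
k=2: B_{4}/(4)! × [f^{(3)}(22) − f^{(3)}(12)] = −1/720 × (0.000783227 − 0.00107246) = 4.01707e-07.

S_2 ≈ 125.698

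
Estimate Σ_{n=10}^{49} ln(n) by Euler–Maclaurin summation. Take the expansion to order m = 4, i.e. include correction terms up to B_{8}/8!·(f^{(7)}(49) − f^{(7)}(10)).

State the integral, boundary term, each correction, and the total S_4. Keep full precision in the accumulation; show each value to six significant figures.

∫_10^49 ln(x) dx evaluates to 128.673.
Endpoint term: (f(10) + f(49))/2 = (2.30259 + 3.89182)/2 = 3.09720.
Integral + boundary = 131.771.
k=1: B_{2}/(2)! × [f^{(1)}(49) − f^{(1)}(10)] = 1/12 × (0.0204082 − 0.100000) = -0.00663265.
After k=1: 131.764.
k=2: B_{4}/(4)! × [f^{(3)}(49) − f^{(3)}(10)] = −1/720 × (1.69997e-05 − 0.00200000) = 2.75417e-06.
After k=2: 131.764.
k=3: B_{6}/(6)! × [f^{(5)}(49) − f^{(5)}(10)] = 1/30240 × (8.49632e-08 − 0.000240000) = -7.93370e-09.
After k=3: 131.764.
k=4: B_{8}/(8)! × [f^{(7)}(49) − f^{(7)}(10)] = −1/1209600 × (1.06160e-09 − 7.20000e-05) = 5.95229e-11.

S_4 ≈ 131.764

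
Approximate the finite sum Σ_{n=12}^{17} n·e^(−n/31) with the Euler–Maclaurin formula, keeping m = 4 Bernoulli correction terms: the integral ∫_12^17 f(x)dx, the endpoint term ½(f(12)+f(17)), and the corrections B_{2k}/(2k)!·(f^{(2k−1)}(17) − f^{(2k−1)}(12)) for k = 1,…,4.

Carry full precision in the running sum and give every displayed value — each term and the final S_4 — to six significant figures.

Integral: ∫_12^17 x·e^(−x/31) dx = 45.2537.
½[f(12) + f(17)] = ½[8.14830 + 9.82398] = 8.98614.
Running total after boundary: 54.2399.
k=1: B_{2}/(2)! × [f^{(1)}(17) − f^{(1)}(12)] = 1/12 × (0.260979 − 0.416177) = -0.0129332.
After k=1: 54.2269.
k=2: B_{4}/(4)! × [f^{(3)}(17) − f^{(3)}(12)] = −1/720 × (0.00147424 − 0.00184623) = 5.16659e-07.
After k=2: 54.2269.
k=3: B_{6}/(6)! × [f^{(5)}(17) − f^{(5)}(12)] = 1/30240 × (2.78554e-06 − 3.39167e-06) = -2.00440e-11.
After k=3: 54.2269.
k=4: B_{8}/(8)! × [f^{(7)}(17) − f^{(7)}(12)] = −1/1209600 × (4.20084e-09 − 5.05950e-09) = 7.09871e-16.

S_4 ≈ 54.2269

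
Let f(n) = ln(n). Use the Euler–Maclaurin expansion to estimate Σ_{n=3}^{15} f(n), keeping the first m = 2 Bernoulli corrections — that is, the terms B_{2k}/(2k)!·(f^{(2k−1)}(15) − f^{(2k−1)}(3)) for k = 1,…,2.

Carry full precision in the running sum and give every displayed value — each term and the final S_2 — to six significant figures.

Integral: ∫_3^15 ln(x) dx = 25.3249.
Endpoint term: (f(3) + f(15))/2 = (1.09861 + 2.70805)/2 = 1.90333.
Integral + boundary = 27.2282.
Correction k=1: B_{2}/2! · (f^{(1)}(15) − f^{(1)}(3)) = 1/12 · (0.0666667 − 0.333333) = -0.0222222.
Partial sum through k=1: 27.2060.
Correction k=2: B_{4}/4! · (f^{(3)}(15) − f^{(3)}(3)) = −1/720 · (0.000592593 − 0.0740741) = 0.000102058.

S_2 ≈ 27.2061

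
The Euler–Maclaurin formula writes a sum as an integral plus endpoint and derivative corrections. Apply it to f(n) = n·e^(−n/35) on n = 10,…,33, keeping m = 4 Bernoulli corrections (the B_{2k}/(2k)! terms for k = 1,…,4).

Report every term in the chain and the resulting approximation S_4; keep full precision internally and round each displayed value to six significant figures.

The integral term ∫_10^33 x·e^(−x/35) dx = 256.535.
Endpoint term: (f(10) + f(33))/2 = (7.51477 + 12.8539)/2 = 10.1844.
So far: 266.719.
k=1: B_{2}/(2)! × [f^{(1)}(33) − f^{(1)}(10)] = 1/12 × (0.0222579 − 0.536769) = -0.0428760.
Partial sum through k=1: 266.676.
k=2: B_{4}/(4)! × [f^{(3)}(33) − f^{(3)}(10)] = −1/720 × (0.000654110 − 0.00166508) = 1.40413e-06.
Partial sum through k=2: 266.676.
k=3: B_{6}/(6)! × [f^{(5)}(33) − f^{(5)}(10)] = 1/30240 × (1.05310e-06 − 2.36080e-06) = -4.32440e-11.
Partial sum through k=3: 266.676.
k=4: B_{8}/(8)! × [f^{(7)}(33) − f^{(7)}(10)] = −1/1209600 × (1.28346e-09 − 2.74478e-09) = 1.20810e-15.

S_4 ≈ 266.676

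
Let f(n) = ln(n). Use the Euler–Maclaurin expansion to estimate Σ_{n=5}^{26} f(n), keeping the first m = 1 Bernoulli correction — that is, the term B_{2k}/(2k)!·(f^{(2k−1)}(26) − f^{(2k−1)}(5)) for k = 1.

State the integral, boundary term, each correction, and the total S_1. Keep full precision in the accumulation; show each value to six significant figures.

S_1 ≈ 58.0836

∫_5^26 ln(x) dx evaluates to 55.6633.
Boundary: ½(f(5) + f(26)) = ½(1.60944 + 3.25810) = 2.43377.
Running total after boundary: 58.0971.
Order-1 term: 1/12 · (0.0384615 − 0.200000) = -0.0134615.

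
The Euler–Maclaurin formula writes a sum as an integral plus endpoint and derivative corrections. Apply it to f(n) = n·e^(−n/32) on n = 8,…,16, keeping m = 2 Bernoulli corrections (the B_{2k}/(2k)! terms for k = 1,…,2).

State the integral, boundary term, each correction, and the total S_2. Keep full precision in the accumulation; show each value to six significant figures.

The integral term ∫_8^16 x·e^(−x/32) dx = 65.2339.
½[f(8) + f(16)] = ½[6.23041 + 9.70449] = 7.96745.
Running total after boundary: 73.2014.
Correction k=1: B_{2}/2! · (f^{(1)}(16) − f^{(1)}(8)) = 1/12 · (0.303265 − 0.584101) = -0.0234029.
After k=1: 73.1780.
Correction k=2: B_{4}/4! · (f^{(3)}(16) − f^{(3)}(8)) = −1/720 · (0.00148079 − 0.00209151) = 8.48220e-07.

S_2 ≈ 73.1780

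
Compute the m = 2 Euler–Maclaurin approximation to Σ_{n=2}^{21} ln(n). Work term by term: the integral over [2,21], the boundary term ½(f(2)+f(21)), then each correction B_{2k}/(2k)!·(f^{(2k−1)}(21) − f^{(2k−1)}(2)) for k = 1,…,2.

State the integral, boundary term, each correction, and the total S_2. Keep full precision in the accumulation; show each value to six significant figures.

S_2 ≈ 45.3802

Integral: ∫_2^21 ln(x) dx = 43.5487.
½[f(2) + f(21)] = ½[0.693147 + 3.04452] = 1.86883.
So far: 45.4175.
Correction k=1: B_{2}/2! · (f^{(1)}(21) − f^{(1)}(2)) = 1/12 · (0.0476190 − 0.500000) = -0.0376984.
Partial sum through k=1: 45.3798.
Correction k=2: B_{4}/4! · (f^{(3)}(21) − f^{(3)}(2)) = −1/720 · (0.000215959 − 0.250000) = 0.000346922.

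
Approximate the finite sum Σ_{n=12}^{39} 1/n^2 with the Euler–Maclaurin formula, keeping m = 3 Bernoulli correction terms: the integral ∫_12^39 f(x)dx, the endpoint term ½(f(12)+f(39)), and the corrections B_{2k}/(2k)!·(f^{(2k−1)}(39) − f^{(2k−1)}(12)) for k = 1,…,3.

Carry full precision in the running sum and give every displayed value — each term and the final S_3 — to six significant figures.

S_3 ≈ 0.0615868

∫_12^39 1/x^2 dx evaluates to 0.0576923.
Boundary: ½(f(12) + f(39)) = ½(0.00694444 + 0.000657462) = 0.00380095.
So far: 0.0614933.
k=1: B_{2}/(2)! × [f^{(1)}(39) − f^{(1)}(12)] = 1/12 × (-3.37160e-05 − (-0.00115741)) = 9.36409e-05.
Partial sum through k=1: 0.0615869.
k=2: B_{4}/(4)! × [f^{(3)}(39) − f^{(3)}(12)] = −1/720 × (-2.66004e-07 − (-9.64506e-05)) = -1.33590e-07.
Partial sum through k=2: 0.0615868.
k=3: B_{6}/(6)! × [f^{(5)}(39) − f^{(5)}(12)] = 1/30240 × (-5.24663e-09 − (-2.00939e-05)) = 6.64307e-10.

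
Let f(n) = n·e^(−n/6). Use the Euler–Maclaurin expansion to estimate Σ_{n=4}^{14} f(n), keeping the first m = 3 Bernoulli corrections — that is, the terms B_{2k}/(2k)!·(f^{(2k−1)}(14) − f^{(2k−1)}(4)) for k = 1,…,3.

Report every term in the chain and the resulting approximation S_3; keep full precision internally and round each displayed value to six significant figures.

S_3 ≈ 20.8490

∫_4^14 x·e^(−x/6) dx evaluates to 19.1684.
Endpoint term: (f(4) + f(14))/2 = (2.05367 + 1.35761)/2 = 1.70564.
So far: 20.8740.
Order-1 term: 1/12 · (-0.129296 − 0.171139) = -0.0250362.
Running total after k=1: 20.8490.
Order-2 term: −1/720 · (0.00179578 − 0.0332770) = 4.37240e-05.
Running total after k=2: 20.8490.
Order-3 term: 1/30240 · (0.000199531 − 0.00171667) = -5.01700e-08.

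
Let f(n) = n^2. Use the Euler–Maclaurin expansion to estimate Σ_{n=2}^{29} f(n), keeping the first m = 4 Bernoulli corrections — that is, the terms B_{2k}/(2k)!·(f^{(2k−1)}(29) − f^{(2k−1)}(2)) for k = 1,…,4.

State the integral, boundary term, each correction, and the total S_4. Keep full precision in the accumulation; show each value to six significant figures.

S_4 ≈ 8554.00

The integral term ∫_2^29 x^2 dx = 8127.00.
Endpoint term: (f(2) + f(29))/2 = (4.00000 + 841.000)/2 = 422.500.
Running total after boundary: 8549.50.
Order-1 term: 1/12 · (58.0000 − 4.00000) = 4.50000.
Partial sum through k=1: 8554.00.
Order-2 term: −1/720 · (0.00000 − 0.00000) = 0.00000.
Partial sum through k=2: 8554.00.
Order-3 term: 1/30240 · (0.00000 − 0.00000) = 0.00000.
Partial sum through k=3: 8554.00.
Order-4 term: −1/1209600 · (0.00000 − 0.00000) = 0.00000.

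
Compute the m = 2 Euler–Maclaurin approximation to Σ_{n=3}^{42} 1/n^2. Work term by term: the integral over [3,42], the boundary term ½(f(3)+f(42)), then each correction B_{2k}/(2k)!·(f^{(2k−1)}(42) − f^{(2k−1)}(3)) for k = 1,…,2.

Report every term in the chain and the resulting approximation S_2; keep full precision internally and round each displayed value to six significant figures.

S_2 ≈ 0.371396

Integral: ∫_3^42 1/x^2 dx = 0.309524.
Endpoint term: (f(3) + f(42))/2 = (0.111111 + 0.000566893)/2 = 0.0558390.
Running total after boundary: 0.365363.
Order-1 term: 1/12 · (-2.69949e-05 − (-0.0740741)) = 0.00617059.
Running total after k=1: 0.371533.
Order-2 term: −1/720 · (-1.83639e-07 − (-0.0987654)) = -0.000137174.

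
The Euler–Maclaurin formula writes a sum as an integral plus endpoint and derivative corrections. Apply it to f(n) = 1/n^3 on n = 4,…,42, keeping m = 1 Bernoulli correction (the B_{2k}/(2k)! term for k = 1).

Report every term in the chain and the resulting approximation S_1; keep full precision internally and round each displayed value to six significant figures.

Integral: ∫_4^42 1/x^3 dx = 0.0309666.
½[f(4) + f(42)] = ½[0.0156250 + 1.34975e-05] = 0.00781925.
So far: 0.0387858.
k=1: B_{2}/(2)! × [f^{(1)}(42) − f^{(1)}(4)] = 1/12 × (-9.64104e-07 − (-0.0117188)) = 0.000976482.

S_1 ≈ 0.0397623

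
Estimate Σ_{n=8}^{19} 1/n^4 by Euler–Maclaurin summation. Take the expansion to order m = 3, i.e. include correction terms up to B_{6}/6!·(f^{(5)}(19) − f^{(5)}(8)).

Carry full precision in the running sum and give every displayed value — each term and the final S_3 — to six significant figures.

S_3 ≈ 0.000738311

Integral: ∫_8^19 1/x^4 dx = 0.000602444.
Endpoint term: (f(8) + f(19))/2 = (0.000244141 + 7.67336e-06)/2 = 0.000125907.
Integral + boundary = 0.000728351.
Correction k=1: B_{2}/2! · (f^{(1)}(19) − f^{(1)}(8)) = 1/12 · (-1.61544e-06 − (-0.000122070)) = 1.00379e-05.
Running total after k=1: 0.000738389.
Correction k=2: B_{4}/4! · (f^{(3)}(19) − f^{(3)}(8)) = −1/720 · (-1.34247e-07 − (-5.72205e-05)) = -7.92864e-08.
Running total after k=2: 0.000738309.
Correction k=3: B_{6}/6! · (f^{(5)}(19) − f^{(5)}(8)) = 1/30240 · (-2.08251e-08 − (-5.00679e-05)) = 1.65500e-09.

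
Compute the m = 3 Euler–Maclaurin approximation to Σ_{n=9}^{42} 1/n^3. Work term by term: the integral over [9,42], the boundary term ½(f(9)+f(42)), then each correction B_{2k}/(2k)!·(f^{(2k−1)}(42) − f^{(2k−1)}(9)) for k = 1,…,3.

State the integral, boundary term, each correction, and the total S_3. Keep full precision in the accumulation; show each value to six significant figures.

∫_9^42 1/x^3 dx evaluates to 0.00588939.
Boundary: ½(f(9) + f(42)) = ½(0.00137174 + 1.34975e-05) = 0.000692620.
Integral + boundary = 0.00658201.
k=1: B_{2}/(2)! × [f^{(1)}(42) − f^{(1)}(9)] = 1/12 × (-9.64104e-07 − (-0.000457247)) = 3.80236e-05.
Partial sum through k=1: 0.00662004.
k=2: B_{4}/(4)! × [f^{(3)}(42) − f^{(3)}(9)] = −1/720 × (-1.09309e-08 − (-0.000112901)) = -1.56791e-07.
Partial sum through k=2: 0.00661988.
k=3: B_{6}/(6)! × [f^{(5)}(42) − f^{(5)}(9)] = 1/30240 × (-2.60259e-10 − (-5.85410e-05)) = 1.93587e-09.

S_3 ≈ 0.00661988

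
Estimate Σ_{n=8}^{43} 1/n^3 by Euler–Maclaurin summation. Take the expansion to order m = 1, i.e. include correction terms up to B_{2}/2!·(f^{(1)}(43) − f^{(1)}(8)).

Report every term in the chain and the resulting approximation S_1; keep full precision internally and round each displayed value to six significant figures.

Integral: ∫_8^43 1/x^3 dx = 0.00754208.
Boundary: ½(f(8) + f(43)) = ½(0.00195312 + 1.25775e-05) = 0.000982851.
So far: 0.00852493.
Correction k=1: B_{2}/2! · (f^{(1)}(43) − f^{(1)}(8)) = 1/12 · (-8.77501e-07 − (-0.000732422)) = 6.09620e-05.

S_1 ≈ 0.00858590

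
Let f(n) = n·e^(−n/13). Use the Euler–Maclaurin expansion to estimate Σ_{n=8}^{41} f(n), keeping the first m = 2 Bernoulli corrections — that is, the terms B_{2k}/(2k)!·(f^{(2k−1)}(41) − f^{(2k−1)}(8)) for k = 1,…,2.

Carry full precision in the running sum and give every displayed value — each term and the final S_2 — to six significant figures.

Integral: ∫_8^41 x·e^(−x/13) dx = 117.571.
½[f(8) + f(41)] = ½[4.32346 + 1.75019] = 3.03683.
So far: 120.608.
Correction k=1: B_{2}/2! · (f^{(1)}(41) − f^{(1)}(8)) = 1/12 · (-0.0919426 − 0.207859) = -0.0249835.
Running total after k=1: 120.583.
Correction k=2: B_{4}/4! · (f^{(3)}(41) − f^{(3)}(8)) = −1/720 · (-3.88599e-05 − 0.00762559) = 1.06451e-05.

S_2 ≈ 120.583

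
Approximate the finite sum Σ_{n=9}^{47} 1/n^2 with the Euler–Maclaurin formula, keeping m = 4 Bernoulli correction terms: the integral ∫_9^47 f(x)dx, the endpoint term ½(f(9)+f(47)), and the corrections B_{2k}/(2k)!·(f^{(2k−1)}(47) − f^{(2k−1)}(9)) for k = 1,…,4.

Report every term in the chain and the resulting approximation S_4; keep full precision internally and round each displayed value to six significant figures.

Integral: ∫_9^47 1/x^2 dx = 0.0898345.
½[f(9) + f(47)] = ½[0.0123457 + 0.000452694] = 0.00639919.
Integral + boundary = 0.0962337.
k=1: B_{2}/(2)! × [f^{(1)}(47) − f^{(1)}(9)] = 1/12 × (-1.92636e-05 − (-0.00274348)) = 0.000227018.
Partial sum through k=1: 0.0964607.
k=2: B_{4}/(4)! × [f^{(3)}(47) − f^{(3)}(9)] = −1/720 × (-1.04646e-07 − (-0.000406442)) = -5.64358e-07.
Partial sum through k=2: 0.0964602.
k=3: B_{6}/(6)! × [f^{(5)}(47) − f^{(5)}(9)] = 1/30240 × (-1.42117e-09 − (-0.000150534)) = 4.97793e-09.
Partial sum through k=3: 0.0964602.
k=4: B_{8}/(8)! × [f^{(7)}(47) − f^{(7)}(9)] = −1/1209600 × (-3.60280e-11 − (-0.000104073)) = -8.60391e-11.

S_4 ≈ 0.0964602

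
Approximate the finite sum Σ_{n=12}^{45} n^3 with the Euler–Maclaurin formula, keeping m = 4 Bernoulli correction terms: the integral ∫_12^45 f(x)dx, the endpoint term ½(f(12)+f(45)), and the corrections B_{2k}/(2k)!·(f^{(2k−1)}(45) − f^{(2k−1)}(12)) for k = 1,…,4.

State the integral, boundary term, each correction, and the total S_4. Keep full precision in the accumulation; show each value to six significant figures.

The integral term ∫_12^45 x^3 dx = 1.01997e+06.
½[f(12) + f(45)] = ½[1728.00 + 91125.0] = 46426.5.
Running total after boundary: 1.06640e+06.
Order-1 term: 1/12 · (6075.00 − 432.000) = 470.250.
Partial sum through k=1: 1.06687e+06.
Order-2 term: −1/720 · (6.00000 − 6.00000) = 0.00000.
Partial sum through k=2: 1.06687e+06.
Order-3 term: 1/30240 · (0.00000 − 0.00000) = 0.00000.
Partial sum through k=3: 1.06687e+06.
Order-4 term: −1/1209600 · (0.00000 − 0.00000) = 0.00000.

S_4 ≈ 1.06687e+06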